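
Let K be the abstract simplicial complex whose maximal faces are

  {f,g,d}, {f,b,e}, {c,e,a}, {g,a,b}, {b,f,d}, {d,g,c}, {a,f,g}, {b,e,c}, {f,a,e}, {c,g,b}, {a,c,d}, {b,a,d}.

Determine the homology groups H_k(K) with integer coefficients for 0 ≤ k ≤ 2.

Fix the vertex order a < b < c < d < e < f < g and write every simplex with vertices in increasing order. Then dim K = 2 and the simplices of K are:

  0-simplices (7): a, b, c, d, e, f, g
  1-simplices (18): ab, ac, ad, ae, af, ag, bc, bd, be, bf, bg, cd, ce, cg, df, dg, ef, fg
  2-simplices (12): abd, abg, acd, ace, aef, afg, bce, bcg, bdf, bef, cdg, dfg

Hence C_0 ≅ Z^7, C_1 ≅ Z^18, C_2 ≅ Z^12.

∂_1: C_1 → C_0 sends each edge [p,q] (with p < q) to q − p. For instance
  ∂bg = g − b.
The 7×18 boundary matrix has rank 6 and Smith normal form diag(1,1,1,1,1,1).

∂_2: C_2 → C_1 sends each 2-simplex [p,q,r] to [q,r] − [p,r] + [p,q]. For instance
  ∂bdf = df − bf + bd,
  ∂acd = cd − ad + ac.
As a 18×12 matrix over Z this has rank 12, with invariant factors (1,1,1,1,1,1,1,1,1,1,1,2).

Now H_k = ker ∂_k / im ∂_{k+1}, so:

  H_0: rank C_0 − rank ∂_1 = 7 − 6 = 1, and the invariant factors of ∂_1 are all 1, so H_0 ≅ Z.
  H_1: rank ker ∂_1 − rank ∂_2 = (18 − 6) − 12 = 0, and ∂_2 has invariant factor 2 > 1, so H_1 ≅ Z_2.
  H_2: rank ker ∂_2 − rank ∂_3 = (12 − 12) − 0 = 0, and there is no ∂_3, so H_2 ≅ 0.

(K is a triangulation of the real projective plane RP^2.)

H_0 ≅ Z,  H_1 ≅ Z_2,  H_2 = 0.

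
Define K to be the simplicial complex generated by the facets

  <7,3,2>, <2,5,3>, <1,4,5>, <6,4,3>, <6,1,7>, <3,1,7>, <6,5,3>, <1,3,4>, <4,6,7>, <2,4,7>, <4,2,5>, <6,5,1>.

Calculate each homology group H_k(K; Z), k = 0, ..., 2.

H_0 = Z,  H_1 = Z/2,  H_2 = 0.

K has 7 vertices, 18 edges, 12 triangles.
rank ∂_0 = 0, rank ∂_1 = 6 ⇒ b_0 = 7 − 0 − 6 = 1; all invariant factors of ∂_1 are 1 so no torsion. So H_0 = Z.
rank ∂_1 = 6, rank ∂_2 = 12 ⇒ b_1 = 18 − 6 − 12 = 0; ∂_2 has invariant factor(s) [2] giving torsion. So H_1 = Z/2.
rank ∂_2 = 12, rank ∂_3 = 0 ⇒ b_2 = 12 − 12 − 0 = 0. So H_2 = 0.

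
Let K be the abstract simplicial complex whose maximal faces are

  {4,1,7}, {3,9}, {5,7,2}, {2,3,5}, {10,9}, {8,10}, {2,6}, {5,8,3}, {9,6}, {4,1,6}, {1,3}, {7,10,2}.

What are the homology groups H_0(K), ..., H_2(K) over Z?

H_0 ≅ Z,  H_1 ≅ Z^5,  H_2 = 0.

We work with the vertex ordering 1 < 2 < 3 < 4 < 5 < 6 < 7 < 8 < 9 < 10. The simplices of K, each written with vertices in increasing order, are:

  0-simplices (10): [1], [2], [3], [4], [5], [6], [7], [8], [9], [10]
  1-simplices (20): [1,3], [1,4], [1,6], [1,7], [2,3], [2,5], [2,6], [2,7], [2,10], [3,5], [3,8], [3,9], [4,6], [4,7], [5,7], [5,8], [6,9], [7,10], [8,10], [9,10]
  2-simplices (6): [1,4,6], [1,4,7], [2,3,5], [2,5,7], [2,7,10], [3,5,8]

giving chain groups C_0 ≅ Z^10, C_1 ≅ Z^20, C_2 ≅ Z^6.

Boundary ∂_1: C_1 → C_0 maps an edge to its endpoints' difference, ∂[p,q] = q − p.
As a 10×20 matrix over Z this has rank 9, with invariant factors (1,1,1,1,1,1,1,1,1).

∂_2: C_2 → C_1 maps a triangle to the signed sum of its edges. For instance
  ∂[2,5,7] = [5,7] − [2,7] + [2,5],
  ∂[1,4,7] = [4,7] − [1,7] + [1,4].
This gives a 20×6 integer matrix of rank 6; reducing to Smith normal form yields diagonal entries (1,1,1,1,1,1).

Reading off H_k = ker ∂_k / im ∂_{k+1}:

  H_0: rank C_0 − rank ∂_1 = 10 − 9 = 1, and the invariant factors of ∂_1 are all 1, so H_0 ≅ Z.
  H_1: rank ker ∂_1 − rank ∂_2 = (20 − 9) − 6 = 5, and the invariant factors of ∂_2 are all 1, so H_1 ≅ Z^5.
  H_2: rank ker ∂_2 − rank ∂_3 = (6 − 6) − 0 = 0, and there is no ∂_3, so H_2 ≅ 0.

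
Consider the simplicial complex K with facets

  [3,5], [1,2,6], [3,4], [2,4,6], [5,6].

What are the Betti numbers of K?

K has 6 vertices, 8 edges, 2 triangles.
rank ∂_0 = 0, rank ∂_1 = 5 ⇒ b_0 = 6 − 0 − 5 = 1; all invariant factors of ∂_1 are 1 so no torsion. So H_0 = Z.
rank ∂_1 = 5, rank ∂_2 = 2 ⇒ b_1 = 8 − 5 − 2 = 1; all invariant factors of ∂_2 are 1 so no torsion. So H_1 = Z.
rank ∂_2 = 2, rank ∂_3 = 0 ⇒ b_2 = 2 − 2 − 0 = 0. So H_2 = 0.

b_0 = 1, b_1 = 1, b_2 = 0.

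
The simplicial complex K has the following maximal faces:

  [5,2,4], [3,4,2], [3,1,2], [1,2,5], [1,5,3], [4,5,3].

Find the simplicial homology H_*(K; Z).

Order the vertices as 1 < 2 < 3 < 4 < 5. Listing each simplex with vertices in this order, K has dimension 2 with simplices:

  0-simplices (5): [1], [2], [3], [4], [5]
  1-simplices (9): [1,2], [1,3], [1,5], [2,3], [2,4], [2,5], [3,4], [3,5], [4,5]
  2-simplices (6): [1,2,3], [1,2,5], [1,3,5], [2,3,4], [2,4,5], [3,4,5]

Hence C_0 ≅ Z^5, C_1 ≅ Z^9, C_2 ≅ Z^6.

∂_1: C_1 → C_0 is given by ∂[p,q] = [q] − [p].
The 5×9 boundary matrix has rank 4 and Smith normal form diag(1,1,1,1).

∂_2: C_2 → C_1 maps a triangle to the signed sum of its edges. For instance
  ∂[3,4,5] = [4,5] − [3,5] + [3,4],
  ∂[2,4,5] = [4,5] − [2,5] + [2,4].
The 9×6 boundary matrix has rank 5 and Smith normal form diag(1,1,1,1,1).

From H_k ≅ ker(∂_k) / im(∂_{k+1}) we obtain:

  H_0: rank C_0 − rank ∂_1 = 5 − 4 = 1, and the invariant factors of ∂_1 are all 1, so H_0 ≅ Z.
  H_1: rank ker ∂_1 − rank ∂_2 = (9 − 4) − 5 = 0, and the invariant factors of ∂_2 are all 1, so H_1 ≅ 0.
  H_2: rank ker ∂_2 − rank ∂_3 = (6 − 5) − 0 = 1, and there is no ∂_3, so H_2 ≅ Z.

H_0 ≅ Z,  H_1 = 0,  H_2 ≅ Z.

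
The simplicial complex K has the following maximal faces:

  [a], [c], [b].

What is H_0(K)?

H_0 = Z^3.

We work with the vertex ordering a < b < c. The simplices of K, each written with vertices in increasing order, are:

  0-simplices (3): a, b, c

Hence C_0 ≅ Z^3.

Now H_k = ker ∂_k / im ∂_{k+1}, so:

  H_0: rank C_0 − rank ∂_1 = 3 − 0 = 3, and there is no ∂_1, so H_0 = Z^3.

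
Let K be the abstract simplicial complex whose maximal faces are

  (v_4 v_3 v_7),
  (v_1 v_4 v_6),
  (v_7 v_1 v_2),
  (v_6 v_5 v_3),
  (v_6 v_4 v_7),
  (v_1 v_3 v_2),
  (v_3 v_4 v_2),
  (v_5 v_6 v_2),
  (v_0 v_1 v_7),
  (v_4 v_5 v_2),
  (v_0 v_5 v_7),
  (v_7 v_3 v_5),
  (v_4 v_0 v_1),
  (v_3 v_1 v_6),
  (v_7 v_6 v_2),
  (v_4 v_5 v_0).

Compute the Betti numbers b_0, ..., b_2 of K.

Order the vertices as v_0 < v_1 < v_2 < v_3 < v_4 < v_5 < v_6 < v_7. Listing each simplex with vertices in this order, K has dimension 2 with simplices:

  0-simplices (8): [v_0], [v_1], [v_2], [v_3], [v_4], [v_5], [v_6], [v_7]
  1-simplices (24): (24 of them)
  2-simplices (16): (16 of them)

Hence C_0 ≅ Z^8, C_1 ≅ Z^24, C_2 ≅ Z^16.

∂_1: C_1 → C_0 is given by ∂[p,q] = [q] − [p]. For instance
  ∂[v_3,v_7] = [v_7] − [v_3].
The 8×24 boundary matrix has rank 7 and Smith normal form diag(1,1,1,1,1,1,1).

The boundary map ∂_2: C_2 → C_1 sends each 2-simplex [p,q,r] to [q,r] − [p,r] + [p,q]. For instance
  ∂[v_0,v_1,v_4] = [v_1,v_4] − [v_0,v_4] + [v_0,v_1],
  ∂[v_0,v_1,v_7] = [v_1,v_7] − [v_0,v_7] + [v_0,v_1].
As a 24×16 matrix over Z this has rank 15, with invariant factors (1,1,1,1,1,1,1,1,1,1,1,1,1,1,1).

From H_k ≅ ker(∂_k) / im(∂_{k+1}) we obtain:

  H_0: rank C_0 − rank ∂_1 = 8 − 7 = 1, and the invariant factors of ∂_1 are all 1, so H_0 = Z.
  H_1: rank ker ∂_1 − rank ∂_2 = (24 − 7) − 15 = 2, and the invariant factors of ∂_2 are all 1, so H_1 = Z^2.
  H_2: rank ker ∂_2 − rank ∂_3 = (16 − 15) − 0 = 1, and there is no ∂_3, so H_2 = Z.

As a check, the Euler characteristic is 8 − 24 + 16 = 0, which agrees with 1 − 2 + 1 = 0.

Hence the Betti numbers are b_0 = 1, b_1 = 2, b_2 = 1.

b_0 = 1, b_1 = 2, b_2 = 1.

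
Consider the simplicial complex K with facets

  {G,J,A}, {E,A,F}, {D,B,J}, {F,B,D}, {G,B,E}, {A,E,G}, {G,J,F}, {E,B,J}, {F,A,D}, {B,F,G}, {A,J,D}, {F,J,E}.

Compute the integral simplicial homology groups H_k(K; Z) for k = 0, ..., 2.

Take the total order A < B < D < E < F < G < J on the vertex set. Then K (dimension 2) consists of the simplices:

  0-simplices (7): A, B, D, E, F, G, J
  1-simplices (18): AD, AE, AF, AG, AJ, BD, BE, BF, BG, BJ, DF, DJ, EF, EG, EJ, FG, FJ, GJ
  2-simplices (12): ADF, ADJ, AEF, AEG, AGJ, BDF, BDJ, BEG, BEJ, BFG, EFJ, FGJ

giving chain groups C_0 ≅ Z^7, C_1 ≅ Z^18, C_2 ≅ Z^12.

The boundary map ∂_1: C_1 → C_0 is given by ∂[p,q] = [q] − [p]. For instance
  ∂GJ = J − G.
The 7×18 boundary matrix has rank 6 and Smith normal form diag(1,1,1,1,1,1).

The boundary map ∂_2: C_2 → C_1 acts by ∂[p,q,r] = [q,r] − [p,r] + [p,q]. For instance
  ∂AEG = EG − AG + AE,
  ∂FGJ = GJ − FJ + FG.
The resulting 18×12 matrix has rank 12, and its Smith normal form has invariant factors (1,1,1,1,1,1,1,1,1,1,1,2).

Reading off H_k = ker ∂_k / im ∂_{k+1}:

  H_0: rank C_0 − rank ∂_1 = 7 − 6 = 1, and the invariant factors of ∂_1 are all 1, so H_0 ≅ Z.
  H_1: rank ker ∂_1 − rank ∂_2 = (18 − 6) − 12 = 0, and ∂_2 has invariant factor 2 > 1, so H_1 ≅ Z/2.
  H_2: rank ker ∂_2 − rank ∂_3 = (12 − 12) − 0 = 0, and there is no ∂_3, so H_2 ≅ 0.

H_0 = Z,  H_1 = Z/2,  H_2 = 0.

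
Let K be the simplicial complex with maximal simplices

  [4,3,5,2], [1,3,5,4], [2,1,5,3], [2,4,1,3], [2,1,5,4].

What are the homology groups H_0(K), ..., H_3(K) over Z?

H_0 ≅ Z,  H_1 = 0,  H_2 = 0,  H_3 ≅ Z.

Fix the vertex order 1 < 2 < 3 < 4 < 5 and write every simplex with vertices in increasing order. Then dim K = 3 and the simplices of K are:

  0-simplices (5): [1], [2], [3], [4], [5]
  1-simplices (10): [1,2], [1,3], [1,4], [1,5], [2,3], [2,4], [2,5], [3,4], [3,5], [4,5]
  2-simplices (10): [1,2,3], [1,2,4], [1,2,5], [1,3,4], [1,3,5], [1,4,5], [2,3,4], [2,3,5], [2,4,5], [3,4,5]
  3-simplices (5): [1,2,3,4], [1,2,3,5], [1,2,4,5], [1,3,4,5], [2,3,4,5]

giving chain groups C_0 ≅ Z^5, C_1 ≅ Z^10, C_2 ≅ Z^10, C_3 ≅ Z^5.

∂_1: C_1 → C_0 sends each edge [p,q] (with p < q) to q − p.
As a 5×10 matrix over Z this has rank 4, with invariant factors (1,1,1,1).

Boundary ∂_2: C_2 → C_1 sends each 2-simplex [p,q,r] to [q,r] − [p,r] + [p,q]. For instance
  ∂[2,3,5] = [3,5] − [2,5] + [2,3],
  ∂[2,4,5] = [4,5] − [2,5] + [2,4].
The 10×10 boundary matrix has rank 6 and Smith normal form diag(1,1,1,1,1,1).

The boundary map ∂_3: C_3 → C_2 sends each 3-simplex σ to the alternating sum Σ_i (−1)^i (σ with its i-th vertex removed). For instance
  ∂[1,2,4,5] = [2,4,5] − [1,4,5] + [1,2,5] − [1,2,4],
  ∂[1,2,3,5] = [2,3,5] − [1,3,5] + [1,2,5] − [1,2,3].
As a 10×5 matrix over Z this has rank 4, with invariant factors (1,1,1,1).

Reading off H_k = ker ∂_k / im ∂_{k+1}:

  H_0: rank C_0 − rank ∂_1 = 5 − 4 = 1, and the invariant factors of ∂_1 are all 1, so H_0 = Z.
  H_1: rank ker ∂_1 − rank ∂_2 = (10 − 4) − 6 = 0, and the invariant factors of ∂_2 are all 1, so H_1 = 0.
  H_2: rank ker ∂_2 − rank ∂_3 = (10 − 6) − 4 = 0, and the invariant factors of ∂_3 are all 1, so H_2 = 0.
  H_3: rank ker ∂_3 − rank ∂_4 = (5 − 4) − 0 = 1, and there is no ∂_4, so H_3 = Z.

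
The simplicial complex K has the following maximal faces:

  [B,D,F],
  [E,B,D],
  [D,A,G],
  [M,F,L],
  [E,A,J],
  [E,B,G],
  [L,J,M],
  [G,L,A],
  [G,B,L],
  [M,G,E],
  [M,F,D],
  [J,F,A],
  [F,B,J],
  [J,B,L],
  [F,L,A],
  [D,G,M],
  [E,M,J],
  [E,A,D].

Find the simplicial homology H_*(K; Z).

We work with the vertex ordering A < B < D < E < F < G < J < L < M. The simplices of K, each written with vertices in increasing order, are:

  0-simplices (9): A, B, D, E, F, G, J, L, M
  1-simplices (27): AD, AE, AF, AG, AJ, AL, BD, BE, BF, BG, BJ, BL, DE, DF, DG, DM, EG, EJ, EM, FJ, FL, FM, GL, GM, JL, JM, LM
  2-simplices (18): ADE, ADG, AEJ, AFJ, AFL, AGL, BDE, BDF, BEG, BFJ, BGL, BJL, DFM, DGM, EGM, EJM, FLM, JLM

giving chain groups C_0 ≅ Z^9, C_1 ≅ Z^27, C_2 ≅ Z^18.

Boundary ∂_1: C_1 → C_0 is given by ∂[p,q] = [q] − [p]. For instance
  ∂JL = L − J.
The 9×27 boundary matrix has rank 8 and Smith normal form diag(1,1,1,1,1,1,1,1).

The boundary map ∂_2: C_2 → C_1 acts by ∂[p,q,r] = [q,r] − [p,r] + [p,q]. For instance
  ∂JLM = LM − JM + JL,
  ∂AFJ = FJ − AJ + AF.
This gives a 27×18 integer matrix of rank 18; reducing to Smith normal form yields diagonal entries (1,1,1,1,1,1,1,1,1,1,1,1,1,1,1,1,1,2).

Computing H_k = (kernel of ∂_k) / (image of ∂_{k+1}):

  H_0: rank C_0 − rank ∂_1 = 9 − 8 = 1, and the invariant factors of ∂_1 are all 1, so H_0 = Z.
  H_1: rank ker ∂_1 − rank ∂_2 = (27 − 8) − 18 = 1, and ∂_2 has invariant factor 2 > 1, so H_1 = Z ⊕ Z/2Z.
  H_2: rank ker ∂_2 − rank ∂_3 = (18 − 18) − 0 = 0, and there is no ∂_3, so H_2 = 0.

H_0 = Z,  H_1 = Z ⊕ Z/2Z,  H_2 = 0.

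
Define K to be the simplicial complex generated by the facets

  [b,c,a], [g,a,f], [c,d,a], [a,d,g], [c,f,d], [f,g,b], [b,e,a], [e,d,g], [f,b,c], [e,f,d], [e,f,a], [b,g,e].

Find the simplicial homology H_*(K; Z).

H_0 ≅ Z,  H_1 ≅ Z_2,  H_2 = 0.

We work with the vertex ordering a < b < c < d < e < f < g. The simplices of K, each written with vertices in increasing order, are:

  0-simplices (7): a, b, c, d, e, f, g
  1-simplices (18): ab, ac, ad, ae, af, ag, bc, be, bf, bg, cd, cf, de, df, dg, ef, eg, fg
  2-simplices (12): abc, abe, acd, adg, aef, afg, bcf, beg, bfg, cdf, def, deg

Hence C_0 ≅ Z^7, C_1 ≅ Z^18, C_2 ≅ Z^12.

The boundary map ∂_1: C_1 → C_0 maps an edge to its endpoints' difference, ∂[p,q] = q − p.
This gives a 7×18 integer matrix of rank 6; reducing to Smith normal form yields diagonal entries (1,1,1,1,1,1).

The boundary map ∂_2: C_2 → C_1 sends each 2-simplex [p,q,r] to [q,r] − [p,r] + [p,q]. For instance
  ∂beg = eg − bg + be,
  ∂acd = cd − ad + ac.
This gives a 18×12 integer matrix of rank 12; reducing to Smith normal form yields diagonal entries (1,1,1,1,1,1,1,1,1,1,1,2).

From H_k ≅ ker(∂_k) / im(∂_{k+1}) we obtain:

  H_0: rank C_0 − rank ∂_1 = 7 − 6 = 1, and the invariant factors of ∂_1 are all 1, so H_0 ≅ Z.
  H_1: rank ker ∂_1 − rank ∂_2 = (18 − 6) − 12 = 0, and ∂_2 has invariant factor 2 > 1, so H_1 ≅ Z_2.
  H_2: rank ker ∂_2 − rank ∂_3 = (12 − 12) − 0 = 0, and there is no ∂_3, so H_2 ≅ 0.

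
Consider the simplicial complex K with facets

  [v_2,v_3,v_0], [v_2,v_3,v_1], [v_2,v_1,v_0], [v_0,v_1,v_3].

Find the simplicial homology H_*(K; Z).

H_0 = Z,  H_1 = 0,  H_2 = Z.

Order the vertices as v_0 < v_1 < v_2 < v_3. Listing each simplex with vertices in this order, K has dimension 2 with simplices:

  0-simplices (4): [v_0], [v_1], [v_2], [v_3]
  1-simplices (6): [v_0,v_1], [v_0,v_2], [v_0,v_3], [v_1,v_2], [v_1,v_3], [v_2,v_3]
  2-simplices (4): [v_0,v_1,v_2], [v_0,v_1,v_3], [v_0,v_2,v_3], [v_1,v_2,v_3]

so the chain groups are C_0 ≅ Z^4, C_1 ≅ Z^6, C_2 ≅ Z^4.

Boundary ∂_1: C_1 → C_0 is given by ∂[p,q] = [q] − [p]. For instance
  ∂[v_2,v_3] = [v_3] − [v_2].
The resulting 4×6 matrix has rank 3, and its Smith normal form has invariant factors (1,1,1).

∂_2: C_2 → C_1 maps a triangle to the signed sum of its edges. For instance
  ∂[v_1,v_2,v_3] = [v_2,v_3] − [v_1,v_3] + [v_1,v_2],
  ∂[v_0,v_2,v_3] = [v_2,v_3] − [v_0,v_3] + [v_0,v_2].
The 6×4 boundary matrix has rank 3 and Smith normal form diag(1,1,1).

Computing H_k = (kernel of ∂_k) / (image of ∂_{k+1}):

  H_0: rank C_0 − rank ∂_1 = 4 − 3 = 1, and the invariant factors of ∂_1 are all 1, so H_0 = Z.
  H_1: rank ker ∂_1 − rank ∂_2 = (6 − 3) − 3 = 0, and the invariant factors of ∂_2 are all 1, so H_1 = 0.
  H_2: rank ker ∂_2 − rank ∂_3 = (4 − 3) − 0 = 1, and there is no ∂_3, so H_2 = Z.

As a check, the Euler characteristic is 4 − 6 + 4 = 2, which agrees with 1 − 0 + 1 = 2.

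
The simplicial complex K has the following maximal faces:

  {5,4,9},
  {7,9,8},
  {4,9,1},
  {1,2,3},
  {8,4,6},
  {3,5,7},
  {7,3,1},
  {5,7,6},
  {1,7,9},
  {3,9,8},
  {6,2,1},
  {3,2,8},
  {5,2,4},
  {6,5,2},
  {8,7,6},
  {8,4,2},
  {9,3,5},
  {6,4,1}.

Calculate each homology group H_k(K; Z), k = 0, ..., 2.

H_0 ≅ Z,  H_1 ≅ Z × Z/2,  H_2 = 0.

Order the vertices as 1 < 2 < 3 < 4 < 5 < 6 < 7 < 8 < 9. Listing each simplex with vertices in this order, K has dimension 2 with simplices:

  0-simplices (9): [1], [2], [3], [4], [5], [6], [7], [8], [9]
  1-simplices (27): (27 of them)
  2-simplices (18): [1,2,3], [1,2,6], [1,3,7], [1,4,6], [1,4,9], [1,7,9], [2,3,8], [2,4,5], [2,4,8], [2,5,6], [3,5,7], [3,5,9], [3,8,9], [4,5,9], [4,6,8], [5,6,7], [6,7,8], [7,8,9]

Hence C_0 ≅ Z^9, C_1 ≅ Z^27, C_2 ≅ Z^18.

The boundary map ∂_1: C_1 → C_0 maps an edge to its endpoints' difference, ∂[p,q] = q − p. For instance
  ∂[4,5] = [5] − [4].
This gives a 9×27 integer matrix of rank 8; reducing to Smith normal form yields diagonal entries (1,1,1,1,1,1,1,1).

The boundary map ∂_2: C_2 → C_1 sends each 2-simplex [p,q,r] to [q,r] − [p,r] + [p,q]. For instance
  ∂[1,3,7] = [3,7] − [1,7] + [1,3],
  ∂[5,6,7] = [6,7] − [5,7] + [5,6].
This gives a 27×18 integer matrix of rank 18; reducing to Smith normal form yields diagonal entries (1,1,1,1,1,1,1,1,1,1,1,1,1,1,1,1,1,2).

Computing H_k = (kernel of ∂_k) / (image of ∂_{k+1}):

  H_0: rank C_0 − rank ∂_1 = 9 − 8 = 1, and the invariant factors of ∂_1 are all 1, so H_0 ≅ Z.
  H_1: rank ker ∂_1 − rank ∂_2 = (27 − 8) − 18 = 1, and ∂_2 has invariant factor 2 > 1, so H_1 ≅ Z × Z/2.
  H_2: rank ker ∂_2 − rank ∂_3 = (18 − 18) − 0 = 0, and there is no ∂_3, so H_2 ≅ 0.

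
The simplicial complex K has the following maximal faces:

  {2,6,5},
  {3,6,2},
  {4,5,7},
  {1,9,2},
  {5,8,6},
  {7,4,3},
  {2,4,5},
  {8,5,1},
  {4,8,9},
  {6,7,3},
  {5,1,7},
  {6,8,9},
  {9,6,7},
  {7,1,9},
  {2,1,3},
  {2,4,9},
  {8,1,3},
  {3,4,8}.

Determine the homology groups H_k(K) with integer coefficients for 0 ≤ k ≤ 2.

H_0 = Z,  H_1 = Z^2,  H_2 = Z.

We work with the vertex ordering 1 < 2 < 3 < 4 < 5 < 6 < 7 < 8 < 9. The simplices of K, each written with vertices in increasing order, are:

  0-simplices (9): [1], [2], [3], [4], [5], [6], [7], [8], [9]
  1-simplices (27): (27 of them)
  2-simplices (18): [1,2,3], [1,2,9], [1,3,8], [1,5,7], [1,5,8], [1,7,9], [2,3,6], [2,4,5], [2,4,9], [2,5,6], [3,4,7], [3,4,8], [3,6,7], [4,5,7], [4,8,9], [5,6,8], [6,7,9], [6,8,9]

so the chain groups are C_0 ≅ Z^9, C_1 ≅ Z^27, C_2 ≅ Z^18.

The boundary map ∂_1: C_1 → C_0 is given by ∂[p,q] = [q] − [p].
As a 9×27 matrix over Z this has rank 8, with invariant factors (1,1,1,1,1,1,1,1).

Boundary ∂_2: C_2 → C_1 sends each 2-simplex [p,q,r] to [q,r] − [p,r] + [p,q]. For instance
  ∂[1,7,9] = [7,9] − [1,9] + [1,7],
  ∂[6,8,9] = [8,9] − [6,9] + [6,8].
This gives a 27×18 integer matrix of rank 17; reducing to Smith normal form yields diagonal entries (1,1,1,1,1,1,1,1,1,1,1,1,1,1,1,1,1).

Now H_k = ker ∂_k / im ∂_{k+1}, so:

  H_0: rank C_0 − rank ∂_1 = 9 − 8 = 1, and the invariant factors of ∂_1 are all 1, so H_0 = Z.
  H_1: rank ker ∂_1 − rank ∂_2 = (27 − 8) − 17 = 2, and the invariant factors of ∂_2 are all 1, so H_1 = Z^2.
  H_2: rank ker ∂_2 − rank ∂_3 = (18 − 17) − 0 = 1, and there is no ∂_3, so H_2 = Z.

(K is a triangulation of the torus T^2.)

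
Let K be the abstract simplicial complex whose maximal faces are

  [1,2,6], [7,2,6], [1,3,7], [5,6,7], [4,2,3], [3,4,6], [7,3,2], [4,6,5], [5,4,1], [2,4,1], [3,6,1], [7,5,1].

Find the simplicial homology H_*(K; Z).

Order the vertices as 1 < 2 < 3 < 4 < 5 < 6 < 7. Listing each simplex with vertices in this order, K has dimension 2 with simplices:

  0-simplices (7): [1], [2], [3], [4], [5], [6], [7]
  1-simplices (18): [1,2], [1,3], [1,4], [1,5], [1,6], [1,7], [2,3], [2,4], [2,6], [2,7], [3,4], [3,6], [3,7], [4,5], [4,6], [5,6], [5,7], [6,7]
  2-simplices (12): [1,2,4], [1,2,6], [1,3,6], [1,3,7], [1,4,5], [1,5,7], [2,3,4], [2,3,7], [2,6,7], [3,4,6], [4,5,6], [5,6,7]

giving chain groups C_0 ≅ Z^7, C_1 ≅ Z^18, C_2 ≅ Z^12.

∂_1: C_1 → C_0 sends each edge [p,q] (with p < q) to q − p.
As a 7×18 matrix over Z this has rank 6, with invariant factors (1,1,1,1,1,1).

The boundary map ∂_2: C_2 → C_1 sends each 2-simplex [p,q,r] to [q,r] − [p,r] + [p,q]. For instance
  ∂[1,4,5] = [4,5] − [1,5] + [1,4],
  ∂[5,6,7] = [6,7] − [5,7] + [5,6].
The 18×12 boundary matrix has rank 12 and Smith normal form diag(1,1,1,1,1,1,1,1,1,1,1,2).

Computing H_k = (kernel of ∂_k) / (image of ∂_{k+1}):

  H_0: rank C_0 − rank ∂_1 = 7 − 6 = 1, and the invariant factors of ∂_1 are all 1, so H_0 ≅ Z.
  H_1: rank ker ∂_1 − rank ∂_2 = (18 − 6) − 12 = 0, and ∂_2 has invariant factor 2 > 1, so H_1 ≅ Z/2.
  H_2: rank ker ∂_2 − rank ∂_3 = (12 − 12) − 0 = 0, and there is no ∂_3, so H_2 ≅ 0.

(K is a triangulation of the real projective plane RP^2.)

H_0 = Z,  H_1 = Z/2,  H_2 = 0.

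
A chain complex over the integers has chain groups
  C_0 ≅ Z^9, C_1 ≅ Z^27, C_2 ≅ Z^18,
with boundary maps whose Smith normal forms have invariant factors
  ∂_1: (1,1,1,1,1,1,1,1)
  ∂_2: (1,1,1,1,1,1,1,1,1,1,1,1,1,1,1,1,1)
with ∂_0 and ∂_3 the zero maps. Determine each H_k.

H_0: b_0 = 9 − 0 − 8 = 1; torsion from ∂_1 factors > 1: none. So H_0 ≅ Z.
H_1: b_1 = 27 − 8 − 17 = 2; torsion from ∂_2 factors > 1: none. So H_1 ≅ Z^2.
H_2: b_2 = 18 − 17 − 0 = 1; torsion from ∂_3 factors > 1: none. So H_2 ≅ Z.

H_0 ≅ Z,  H_1 ≅ Z^2,  H_2 ≅ Z.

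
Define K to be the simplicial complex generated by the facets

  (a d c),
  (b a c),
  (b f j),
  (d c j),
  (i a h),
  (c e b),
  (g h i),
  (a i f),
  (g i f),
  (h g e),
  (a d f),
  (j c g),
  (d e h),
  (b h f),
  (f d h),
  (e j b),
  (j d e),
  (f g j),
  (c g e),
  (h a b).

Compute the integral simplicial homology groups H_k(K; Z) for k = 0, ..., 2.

H_0 ≅ Z,  H_1 ≅ Z ⊕ Z/2,  H_2 = 0.

We work with the vertex ordering a < b < c < d < e < f < g < h < i < j. The simplices of K, each written with vertices in increasing order, are:

  0-simplices (10): a, b, c, d, e, f, g, h, i, j
  1-simplices (30): ab, ac, ad, af, ah, ai, bc, be, bf, bh, bj, cd, ce, cg, cj, de, df, dh, dj, eg, eh, ej, fg, fh, fi, fj, gh, gi, gj, hi
  2-simplices (20): abc, abh, acd, adf, afi, ahi, bce, bej, bfh, bfj, cdj, ceg, cgj, deh, dej, dfh, egh, fgi, fgj, ghi

so the chain groups are C_0 ≅ Z^10, C_1 ≅ Z^30, C_2 ≅ Z^20.

The boundary map ∂_1: C_1 → C_0 maps an edge to its endpoints' difference, ∂[p,q] = q − p. For instance
  ∂ab = b − a.
This gives a 10×30 integer matrix of rank 9; reducing to Smith normal form yields diagonal entries (1,1,1,1,1,1,1,1,1).

The boundary map ∂_2: C_2 → C_1 sends each 2-simplex [p,q,r] to [q,r] − [p,r] + [p,q]. For instance
  ∂fgj = gj − fj + fg,
  ∂acd = cd − ad + ac.
This gives a 30×20 integer matrix of rank 20; reducing to Smith normal form yields diagonal entries (1,1,1,1,1,1,1,1,1,1,1,1,1,1,1,1,1,1,1,2).

Reading off H_k = ker ∂_k / im ∂_{k+1}:

  H_0: rank C_0 − rank ∂_1 = 10 − 9 = 1, and the invariant factors of ∂_1 are all 1, so H_0 ≅ Z.
  H_1: rank ker ∂_1 − rank ∂_2 = (30 − 9) − 20 = 1, and ∂_2 has invariant factor 2 > 1, so H_1 ≅ Z ⊕ Z/2.
  H_2: rank ker ∂_2 − rank ∂_3 = (20 − 20) − 0 = 0, and there is no ∂_3, so H_2 ≅ 0.

As a check, the Euler characteristic is 10 − 30 + 20 = 0, which agrees with 1 − 1 + 0 = 0.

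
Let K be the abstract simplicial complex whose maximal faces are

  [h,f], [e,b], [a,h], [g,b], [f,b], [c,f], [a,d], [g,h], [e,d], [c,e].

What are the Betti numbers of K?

b_0 = 1, b_1 = 3.

Order the vertices as a < b < c < d < e < f < g < h. Listing each simplex with vertices in this order, K has dimension 1 with simplices:

  0-simplices (8): a, b, c, d, e, f, g, h
  1-simplices (10): ad, ah, be, bf, bg, ce, cf, de, fh, gh

giving chain groups C_0 ≅ Z^8, C_1 ≅ Z^10.

Boundary ∂_1: C_1 → C_0 sends each edge [p,q] (with p < q) to q − p.
This gives a 8×10 integer matrix of rank 7; reducing to Smith normal form yields diagonal entries (1,1,1,1,1,1,1).

Reading off H_k = ker ∂_k / im ∂_{k+1}:

  H_0: rank C_0 − rank ∂_1 = 8 − 7 = 1, and the invariant factors of ∂_1 are all 1, so H_0 = Z.
  H_1: rank ker ∂_1 − rank ∂_2 = (10 − 7) − 0 = 3, and there is no ∂_2, so H_1 = Z^3.

As a check, the Euler characteristic is 8 − 10 = -2, which agrees with 1 − 3 = -2.

Hence the Betti numbers are b_0 = 1, b_1 = 3.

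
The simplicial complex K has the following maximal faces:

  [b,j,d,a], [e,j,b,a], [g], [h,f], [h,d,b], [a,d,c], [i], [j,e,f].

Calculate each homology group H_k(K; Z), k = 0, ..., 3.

Take the total order a < b < c < d < e < f < g < h < i < j on the vertex set. Then K (dimension 3) consists of the simplices:

  0-simplices (10): a, b, c, d, e, f, g, h, i, j
  1-simplices (16): ab, ac, ad, ae, aj, bd, be, bh, bj, cd, dh, dj, ef, ej, fh, fj
  2-simplices (10): abd, abe, abj, acd, adj, aej, bdh, bdj, bej, efj
  3-simplices (2): abdj, abej

Hence C_0 ≅ Z^10, C_1 ≅ Z^16, C_2 ≅ Z^10, C_3 ≅ Z^2.

∂_1: C_1 → C_0 maps an edge to its endpoints' difference, ∂[p,q] = q − p.
The 10×16 boundary matrix has rank 7 and Smith normal form diag(1,1,1,1,1,1,1).

∂_2: C_2 → C_1 acts by ∂[p,q,r] = [q,r] − [p,r] + [p,q]. For instance
  ∂abd = bd − ad + ab,
  ∂abe = be − ae + ab.
The resulting 16×10 matrix has rank 8, and its Smith normal form has invariant factors (1,1,1,1,1,1,1,1).

∂_3: C_3 → C_2 sends each 3-simplex σ to the alternating sum Σ_i (−1)^i (σ with its i-th vertex removed). For instance
  ∂abej = bej − aej + abj − abe,
  ∂abdj = bdj − adj + abj − abd.
As a 10×2 matrix over Z this has rank 2, with invariant factors (1,1).

Now H_k = ker ∂_k / im ∂_{k+1}, so:

  H_0: rank C_0 − rank ∂_1 = 10 − 7 = 3, and the invariant factors of ∂_1 are all 1, so H_0 ≅ Z^3.
  H_1: rank ker ∂_1 − rank ∂_2 = (16 − 7) − 8 = 1, and the invariant factors of ∂_2 are all 1, so H_1 ≅ Z.
  H_2: rank ker ∂_2 − rank ∂_3 = (10 − 8) − 2 = 0, and the invariant factors of ∂_3 are all 1, so H_2 ≅ 0.
  H_3: rank ker ∂_3 − rank ∂_4 = (2 − 2) − 0 = 0, and there is no ∂_4, so H_3 ≅ 0.

H_0 = Z^3,  H_1 = Z,  H_2 = 0,  H_3 = 0.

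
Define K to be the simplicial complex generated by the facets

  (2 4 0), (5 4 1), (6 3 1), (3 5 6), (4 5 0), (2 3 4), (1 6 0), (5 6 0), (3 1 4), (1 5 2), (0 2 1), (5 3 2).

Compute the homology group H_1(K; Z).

Order the vertices as 0 < 1 < 2 < 3 < 4 < 5 < 6. Listing each simplex with vertices in this order, K has dimension 2 with simplices:

  0-simplices (7): [0], [1], [2], [3], [4], [5], [6]
  1-simplices (18): [0,1], [0,2], [0,4], [0,5], [0,6], [1,2], [1,3], [1,4], [1,5], [1,6], [2,3], [2,4], [2,5], [3,4], [3,5], [3,6], [4,5], [5,6]
  2-simplices (12): [0,1,2], [0,1,6], [0,2,4], [0,4,5], [0,5,6], [1,2,5], [1,3,4], [1,3,6], [1,4,5], [2,3,4], [2,3,5], [3,5,6]

Hence C_0 ≅ Z^7, C_1 ≅ Z^18, C_2 ≅ Z^12.

∂_1: C_1 → C_0 is given by ∂[p,q] = [q] − [p]. For instance
  ∂[2,5] = [5] − [2].
The resulting 7×18 matrix has rank 6, and its Smith normal form has invariant factors (1,1,1,1,1,1).

Boundary ∂_2: C_2 → C_1 acts by ∂[p,q,r] = [q,r] − [p,r] + [p,q]. For instance
  ∂[1,2,5] = [2,5] − [1,5] + [1,2],
  ∂[1,3,4] = [3,4] − [1,4] + [1,3].
This gives a 18×12 integer matrix of rank 12; reducing to Smith normal form yields diagonal entries (1,1,1,1,1,1,1,1,1,1,1,2).

Now H_k = ker ∂_k / im ∂_{k+1}, so:

  H_1: rank ker ∂_1 − rank ∂_2 = (18 − 6) − 12 = 0, and ∂_2 has invariant factor 2 > 1, so H_1 = Z/2Z.

H_1 ≅ Z/2Z.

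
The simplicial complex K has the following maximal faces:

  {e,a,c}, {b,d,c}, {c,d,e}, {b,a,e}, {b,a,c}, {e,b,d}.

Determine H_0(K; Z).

Order the vertices as a < b < c < d < e. Listing each simplex with vertices in this order, K has dimension 2 with simplices:

  0-simplices (5): a, b, c, d, e
  1-simplices (9): ab, ac, ae, bc, bd, be, cd, ce, de
  2-simplices (6): abc, abe, ace, bcd, bde, cde

so the chain groups are C_0 ≅ Z^5, C_1 ≅ Z^9, C_2 ≅ Z^6.

The boundary map ∂_1: C_1 → C_0 maps an edge to its endpoints' difference, ∂[p,q] = q − p. For instance
  ∂bd = d − b.
As a 5×9 matrix over Z this has rank 4, with invariant factors (1,1,1,1).

∂_2: C_2 → C_1 sends each 2-simplex [p,q,r] to [q,r] − [p,r] + [p,q]. For instance
  ∂bcd = cd − bd + bc,
  ∂cde = de − ce + cd.
As a 9×6 matrix over Z this has rank 5, with invariant factors (1,1,1,1,1).

Computing H_k = (kernel of ∂_k) / (image of ∂_{k+1}):

  H_0: rank C_0 − rank ∂_1 = 5 − 4 = 1, and the invariant factors of ∂_1 are all 1, so H_0 ≅ Z.

(K is a triangulation of the 2-sphere S^2.)

H_0 ≅ Z.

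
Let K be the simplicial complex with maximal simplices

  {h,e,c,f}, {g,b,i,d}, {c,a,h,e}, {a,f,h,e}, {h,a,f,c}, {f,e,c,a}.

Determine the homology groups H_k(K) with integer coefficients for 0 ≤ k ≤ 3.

We work with the vertex ordering a < b < c < d < e < f < g < h < i. The simplices of K, each written with vertices in increasing order, are:

  0-simplices (9): a, b, c, d, e, f, g, h, i
  1-simplices (16): ac, ae, af, ah, bd, bg, bi, ce, cf, ch, dg, di, ef, eh, fh, gi
  2-simplices (14): ace, acf, ach, aef, aeh, afh, bdg, bdi, bgi, cef, ceh, cfh, dgi, efh
  3-simplices (6): acef, aceh, acfh, aefh, bdgi, cefh

so the chain groups are C_0 ≅ Z^9, C_1 ≅ Z^16, C_2 ≅ Z^14, C_3 ≅ Z^6.

The boundary map ∂_1: C_1 → C_0 sends each edge [p,q] (with p < q) to q − p. For instance
  ∂cf = f − c.
The 9×16 boundary matrix has rank 7 and Smith normal form diag(1,1,1,1,1,1,1).

The boundary map ∂_2: C_2 → C_1 maps a triangle to the signed sum of its edges. For instance
  ∂bgi = gi − bi + bg,
  ∂cfh = fh − ch + cf.
The resulting 16×14 matrix has rank 9, and its Smith normal form has invariant factors (1,1,1,1,1,1,1,1,1).

The boundary map ∂_3: C_3 → C_2 sends each 3-simplex σ to the alternating sum Σ_i (−1)^i (σ with its i-th vertex removed). For instance
  ∂acfh = cfh − afh + ach − acf,
  ∂bdgi = dgi − bgi + bdi − bdg.
As a 14×6 matrix over Z this has rank 5, with invariant factors (1,1,1,1,1).

Reading off H_k = ker ∂_k / im ∂_{k+1}:

  H_0: rank C_0 − rank ∂_1 = 9 − 7 = 2, and the invariant factors of ∂_1 are all 1, so H_0 ≅ Z^2.
  H_1: rank ker ∂_1 − rank ∂_2 = (16 − 7) − 9 = 0, and the invariant factors of ∂_2 are all 1, so H_1 ≅ 0.
  H_2: rank ker ∂_2 − rank ∂_3 = (14 − 9) − 5 = 0, and the invariant factors of ∂_3 are all 1, so H_2 ≅ 0.
  H_3: rank ker ∂_3 − rank ∂_4 = (6 − 5) − 0 = 1, and there is no ∂_4, so H_3 ≅ Z.

(K is a triangulation of the disjoint union of the 3-simplex and the 3-sphere S^3.)

H_0 = Z^2,  H_1 = 0,  H_2 = 0,  H_3 = Z.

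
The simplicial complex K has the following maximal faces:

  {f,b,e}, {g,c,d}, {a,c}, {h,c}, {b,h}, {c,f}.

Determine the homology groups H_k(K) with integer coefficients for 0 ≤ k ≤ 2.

H_0 = Z,  H_1 = Z,  H_2 = 0.

Order the vertices as a < b < c < d < e < f < g < h. Listing each simplex with vertices in this order, K has dimension 2 with simplices:

  0-simplices (8): a, b, c, d, e, f, g, h
  1-simplices (10): ac, be, bf, bh, cd, cf, cg, ch, dg, ef
  2-simplices (2): bef, cdg

giving chain groups C_0 ≅ Z^8, C_1 ≅ Z^10, C_2 ≅ Z^2.

Boundary ∂_1: C_1 → C_0 maps an edge to its endpoints' difference, ∂[p,q] = q − p. For instance
  ∂ac = c − a.
The resulting 8×10 matrix has rank 7, and its Smith normal form has invariant factors (1,1,1,1,1,1,1).

Boundary ∂_2: C_2 → C_1 sends each 2-simplex [p,q,r] to [q,r] − [p,r] + [p,q]. For instance
  ∂bef = ef − bf + be,
  ∂cdg = dg − cg + cd.
This gives a 10×2 integer matrix of rank 2; reducing to Smith normal form yields diagonal entries (1,1).

Now H_k = ker ∂_k / im ∂_{k+1}, so:

  H_0: rank C_0 − rank ∂_1 = 8 − 7 = 1, and the invariant factors of ∂_1 are all 1, so H_0 ≅ Z.
  H_1: rank ker ∂_1 − rank ∂_2 = (10 − 7) − 2 = 1, and the invariant factors of ∂_2 are all 1, so H_1 ≅ Z.
  H_2: rank ker ∂_2 − rank ∂_3 = (2 − 2) − 0 = 0, and there is no ∂_3, so H_2 ≅ 0.

As a check, the Euler characteristic is 8 − 10 + 2 = 0, which agrees with 1 − 1 + 0 = 0.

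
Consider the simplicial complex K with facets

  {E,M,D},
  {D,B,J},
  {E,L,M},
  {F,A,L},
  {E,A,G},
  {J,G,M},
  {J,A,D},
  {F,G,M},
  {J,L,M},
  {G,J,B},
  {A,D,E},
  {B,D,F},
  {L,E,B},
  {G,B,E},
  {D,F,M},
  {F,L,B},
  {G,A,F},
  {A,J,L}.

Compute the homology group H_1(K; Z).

Take the total order A < B < D < E < F < G < J < L < M on the vertex set. Then K (dimension 2) consists of the simplices:

  0-simplices (9): A, B, D, E, F, G, J, L, M
  1-simplices (27): AD, AE, AF, AG, AJ, AL, BD, BE, BF, BG, BJ, BL, DE, DF, DJ, DM, EG, EL, EM, FG, FL, FM, GJ, GM, JL, JM, LM
  2-simplices (18): ADE, ADJ, AEG, AFG, AFL, AJL, BDF, BDJ, BEG, BEL, BFL, BGJ, DEM, DFM, ELM, FGM, GJM, JLM

Hence C_0 ≅ Z^9, C_1 ≅ Z^27, C_2 ≅ Z^18.

∂_1: C_1 → C_0 is given by ∂[p,q] = [q] − [p]. For instance
  ∂FM = M − F.
This gives a 9×27 integer matrix of rank 8; reducing to Smith normal form yields diagonal entries (1,1,1,1,1,1,1,1).

Boundary ∂_2: C_2 → C_1 sends each 2-simplex [p,q,r] to [q,r] − [p,r] + [p,q]. For instance
  ∂GJM = JM − GM + GJ,
  ∂ADE = DE − AE + AD.
As a 27×18 matrix over Z this has rank 17, with invariant factors (1,1,1,1,1,1,1,1,1,1,1,1,1,1,1,1,1).

Reading off H_k = ker ∂_k / im ∂_{k+1}:

  H_1: rank ker ∂_1 − rank ∂_2 = (27 − 8) − 17 = 2, and the invariant factors of ∂_2 are all 1, so H_1 ≅ Z^2.

H_1 ≅ Z^2.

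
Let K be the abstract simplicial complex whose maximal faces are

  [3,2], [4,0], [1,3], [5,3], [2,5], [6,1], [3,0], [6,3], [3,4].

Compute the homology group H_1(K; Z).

Fix the vertex order 0 < 1 < 2 < 3 < 4 < 5 < 6 and write every simplex with vertices in increasing order. Then dim K = 1 and the simplices of K are:

  0-simplices (7): [0], [1], [2], [3], [4], [5], [6]
  1-simplices (9): [0,3], [0,4], [1,3], [1,6], [2,3], [2,5], [3,4], [3,5], [3,6]

giving chain groups C_0 ≅ Z^7, C_1 ≅ Z^9.

∂_1: C_1 → C_0 maps an edge to its endpoints' difference, ∂[p,q] = q − p. For instance
  ∂[3,5] = [5] − [3].
This gives a 7×9 integer matrix of rank 6; reducing to Smith normal form yields diagonal entries (1,1,1,1,1,1).

Computing H_k = (kernel of ∂_k) / (image of ∂_{k+1}):

  H_1: rank ker ∂_1 − rank ∂_2 = (9 − 6) − 0 = 3, and there is no ∂_2, so H_1 ≅ Z^3.

(K is a triangulation of a wedge of 3 circles.)

H_1 ≅ Z^3.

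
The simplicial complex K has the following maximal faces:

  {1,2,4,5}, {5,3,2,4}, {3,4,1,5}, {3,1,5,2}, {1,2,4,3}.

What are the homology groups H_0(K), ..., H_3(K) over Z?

H_0 = Z,  H_1 = 0,  H_2 = 0,  H_3 = Z.

Fix the vertex order 1 < 2 < 3 < 4 < 5 and write every simplex with vertices in increasing order. Then dim K = 3 and the simplices of K are:

  0-simplices (5): [1], [2], [3], [4], [5]
  1-simplices (10): [1,2], [1,3], [1,4], [1,5], [2,3], [2,4], [2,5], [3,4], [3,5], [4,5]
  2-simplices (10): [1,2,3], [1,2,4], [1,2,5], [1,3,4], [1,3,5], [1,4,5], [2,3,4], [2,3,5], [2,4,5], [3,4,5]
  3-simplices (5): [1,2,3,4], [1,2,3,5], [1,2,4,5], [1,3,4,5], [2,3,4,5]

so the chain groups are C_0 ≅ Z^5, C_1 ≅ Z^10, C_2 ≅ Z^10, C_3 ≅ Z^5.

Boundary ∂_1: C_1 → C_0 is given by ∂[p,q] = [q] − [p].
The resulting 5×10 matrix has rank 4, and its Smith normal form has invariant factors (1,1,1,1).

∂_2: C_2 → C_1 acts by ∂[p,q,r] = [q,r] − [p,r] + [p,q]. For instance
  ∂[2,3,5] = [3,5] − [2,5] + [2,3],
  ∂[3,4,5] = [4,5] − [3,5] + [3,4].
The 10×10 boundary matrix has rank 6 and Smith normal form diag(1,1,1,1,1,1).

The boundary map ∂_3: C_3 → C_2 sends each 3-simplex σ to the alternating sum Σ_i (−1)^i (σ with its i-th vertex removed). For instance
  ∂[1,2,4,5] = [2,4,5] − [1,4,5] + [1,2,5] − [1,2,4],
  ∂[1,2,3,4] = [2,3,4] − [1,3,4] + [1,2,4] − [1,2,3].
The resulting 10×5 matrix has rank 4, and its Smith normal form has invariant factors (1,1,1,1).

Reading off H_k = ker ∂_k / im ∂_{k+1}:

  H_0: rank C_0 − rank ∂_1 = 5 − 4 = 1, and the invariant factors of ∂_1 are all 1, so H_0 = Z.
  H_1: rank ker ∂_1 − rank ∂_2 = (10 − 4) − 6 = 0, and the invariant factors of ∂_2 are all 1, so H_1 = 0.
  H_2: rank ker ∂_2 − rank ∂_3 = (10 − 6) − 4 = 0, and the invariant factors of ∂_3 are all 1, so H_2 = 0.
  H_3: rank ker ∂_3 − rank ∂_4 = (5 − 4) − 0 = 1, and there is no ∂_4, so H_3 = Z.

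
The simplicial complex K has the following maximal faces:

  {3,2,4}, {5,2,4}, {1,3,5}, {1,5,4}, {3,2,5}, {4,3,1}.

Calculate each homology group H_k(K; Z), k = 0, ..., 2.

Order the vertices as 1 < 2 < 3 < 4 < 5. Listing each simplex with vertices in this order, K has dimension 2 with simplices:

  0-simplices (5): [1], [2], [3], [4], [5]
  1-simplices (9): [1,3], [1,4], [1,5], [2,3], [2,4], [2,5], [3,4], [3,5], [4,5]
  2-simplices (6): [1,3,4], [1,3,5], [1,4,5], [2,3,4], [2,3,5], [2,4,5]

giving chain groups C_0 ≅ Z^5, C_1 ≅ Z^9, C_2 ≅ Z^6.

The boundary map ∂_1: C_1 → C_0 is given by ∂[p,q] = [q] − [p]. For instance
  ∂[4,5] = [5] − [4].
The resulting 5×9 matrix has rank 4, and its Smith normal form has invariant factors (1,1,1,1).

Boundary ∂_2: C_2 → C_1 sends each 2-simplex [p,q,r] to [q,r] − [p,r] + [p,q]. For instance
  ∂[2,4,5] = [4,5] − [2,5] + [2,4],
  ∂[1,3,5] = [3,5] − [1,5] + [1,3].
The resulting 9×6 matrix has rank 5, and its Smith normal form has invariant factors (1,1,1,1,1).

Computing H_k = (kernel of ∂_k) / (image of ∂_{k+1}):

  H_0: rank C_0 − rank ∂_1 = 5 − 4 = 1, and the invariant factors of ∂_1 are all 1, so H_0 ≅ Z.
  H_1: rank ker ∂_1 − rank ∂_2 = (9 − 4) − 5 = 0, and the invariant factors of ∂_2 are all 1, so H_1 ≅ 0.
  H_2: rank ker ∂_2 − rank ∂_3 = (6 − 5) − 0 = 1, and there is no ∂_3, so H_2 ≅ Z.

As a check, the Euler characteristic is 5 − 9 + 6 = 2, which agrees with 1 − 0 + 1 = 2.
(K is a triangulation of the 2-sphere S^2.)

H_0 ≅ Z,  H_1 = 0,  H_2 ≅ Z.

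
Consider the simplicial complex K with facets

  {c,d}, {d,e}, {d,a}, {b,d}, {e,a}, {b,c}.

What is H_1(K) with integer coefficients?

We work with the vertex ordering a < b < c < d < e. The simplices of K, each written with vertices in increasing order, are:

  0-simplices (5): a, b, c, d, e
  1-simplices (6): ad, ae, bc, bd, cd, de

Hence C_0 ≅ Z^5, C_1 ≅ Z^6.

Boundary ∂_1: C_1 → C_0 maps an edge to its endpoints' difference, ∂[p,q] = q − p.
This gives a 5×6 integer matrix of rank 4; reducing to Smith normal form yields diagonal entries (1,1,1,1).

Reading off H_k = ker ∂_k / im ∂_{k+1}:

  H_1: rank ker ∂_1 − rank ∂_2 = (6 − 4) − 0 = 2, and there is no ∂_2, so H_1 ≅ Z^2.

(K is a triangulation of a wedge of 2 circles.)

H_1 ≅ Z^2.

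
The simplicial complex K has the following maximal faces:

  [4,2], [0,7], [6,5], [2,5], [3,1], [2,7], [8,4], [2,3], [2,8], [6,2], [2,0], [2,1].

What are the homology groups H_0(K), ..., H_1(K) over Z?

K has 9 vertices, 12 edges.
rank ∂_0 = 0, rank ∂_1 = 8 ⇒ b_0 = 9 − 0 − 8 = 1; all invariant factors of ∂_1 are 1 so no torsion. So H_0 = Z.
rank ∂_1 = 8, rank ∂_2 = 0 ⇒ b_1 = 12 − 8 − 0 = 4. So H_1 = Z^4.

H_0 = Z,  H_1 = Z^4.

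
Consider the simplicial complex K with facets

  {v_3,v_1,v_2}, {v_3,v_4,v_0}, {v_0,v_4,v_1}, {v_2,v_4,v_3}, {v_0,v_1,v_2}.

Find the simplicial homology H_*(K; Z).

K has 5 vertices, 10 edges, 5 triangles.
rank ∂_0 = 0, rank ∂_1 = 4 ⇒ b_0 = 5 − 0 − 4 = 1; all invariant factors of ∂_1 are 1 so no torsion. So H_0 = Z.
rank ∂_1 = 4, rank ∂_2 = 5 ⇒ b_1 = 10 − 4 − 5 = 1; all invariant factors of ∂_2 are 1 so no torsion. So H_1 = Z.
rank ∂_2 = 5, rank ∂_3 = 0 ⇒ b_2 = 5 − 5 − 0 = 0. So H_2 = 0.

H_0 = Z,  H_1 = Z,  H_2 = 0.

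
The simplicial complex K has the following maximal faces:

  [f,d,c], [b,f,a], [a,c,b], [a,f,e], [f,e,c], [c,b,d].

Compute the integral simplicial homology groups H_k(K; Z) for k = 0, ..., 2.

H_0 ≅ Z,  H_1 ≅ Z,  H_2 = 0.

Order the vertices as a < b < c < d < e < f. Listing each simplex with vertices in this order, K has dimension 2 with simplices:

  0-simplices (6): a, b, c, d, e, f
  1-simplices (12): ab, ac, ae, af, bc, bd, bf, cd, ce, cf, df, ef
  2-simplices (6): abc, abf, aef, bcd, cdf, cef

so the chain groups are C_0 ≅ Z^6, C_1 ≅ Z^12, C_2 ≅ Z^6.

∂_1: C_1 → C_0 sends each edge [p,q] (with p < q) to q − p.
This gives a 6×12 integer matrix of rank 5; reducing to Smith normal form yields diagonal entries (1,1,1,1,1).

Boundary ∂_2: C_2 → C_1 maps a triangle to the signed sum of its edges. For instance
  ∂bcd = cd − bd + bc,
  ∂abf = bf − af + ab.
This gives a 12×6 integer matrix of rank 6; reducing to Smith normal form yields diagonal entries (1,1,1,1,1,1).

From H_k ≅ ker(∂_k) / im(∂_{k+1}) we obtain:

  H_0: rank C_0 − rank ∂_1 = 6 − 5 = 1, and the invariant factors of ∂_1 are all 1, so H_0 = Z.
  H_1: rank ker ∂_1 − rank ∂_2 = (12 − 5) − 6 = 1, and the invariant factors of ∂_2 are all 1, so H_1 = Z.
  H_2: rank ker ∂_2 − rank ∂_3 = (6 − 6) − 0 = 0, and there is no ∂_3, so H_2 = 0.

As a check, the Euler characteristic is 6 − 12 + 6 = 0, which agrees with 1 − 1 + 0 = 0.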